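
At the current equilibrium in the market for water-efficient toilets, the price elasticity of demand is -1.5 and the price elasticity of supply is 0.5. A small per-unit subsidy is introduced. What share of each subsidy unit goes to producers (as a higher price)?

For a small subsidy around the equilibrium, the benefit split depends on the relative slopes, which at a point are proportional to the elasticities.
Buyer share = εs/(εs + |εd|) = 0.5/(0.5 + 1.5) = 0.25; seller share = |εd|/(εs + |εd|) = 0.75.
So producers capture 0.75 of the subsidy.

Producer share = 0.75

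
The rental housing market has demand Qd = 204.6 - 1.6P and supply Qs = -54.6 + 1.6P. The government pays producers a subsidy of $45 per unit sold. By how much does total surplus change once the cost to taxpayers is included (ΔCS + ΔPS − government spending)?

Net change in total surplus = -$810

Pre-subsidy: 204.6 - 1.6P = -54.6 + 1.6P gives P* = 81, Q* = 75.
With the subsidy, sellers receive Ps = Pb + 45 for each unit, where Pb is the price buyers pay.
Supply in terms of Pb becomes Qs = -54.6 + 1.6(Pb + 45) = 17.4 + 1.6Pb. Setting this equal to demand: 204.6 - 1.6Pb = 17.4 + 1.6Pb, so Pb = 58.5.
Sellers receive Ps = 58.5 + 45 = 103.5; Q' = 204.6 − 1.6·58.5 = 111.
ΔCS = ½(75 + 111)(81 − 58.5) = 2092.5; ΔPS = ½(75 + 111)(103.5 − 81) = 2092.5.
Government spending = 45 × 111 = 4995.
Net change = 2092.5 + 2092.5 − 4995 = -810. The loss equals the DWL triangle ½·45·36.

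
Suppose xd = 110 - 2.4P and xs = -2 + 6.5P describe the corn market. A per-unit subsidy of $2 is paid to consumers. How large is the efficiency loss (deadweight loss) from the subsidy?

Pre-subsidy: 110 - 2.4P = -2 + 6.5P gives P* = 1120/89, x* = 7102/89.
With the rebate, buyers effectively pay Pb = Ps − 2, where Ps is the price sellers receive.
Demand in terms of Ps becomes xd = 110 − 2.4(Ps − 2) = 114.8 - 2.4Ps. Setting this equal to supply: 114.8 - 2.4Ps = -2 + 6.5Ps, so Ps = 1168/89.
Buyers pay Pb = 1168/89 − 2 = 990/89; x' = -2 + 6.5·(1168/89) = 7414/89.
The subsidy expands output by 7414/89 − 7102/89 = 312/89 past the efficient level; on those units the gap between marginal cost and willingness to pay runs from 0 up to 2.
DWL = ½ × 2 × 312/89 = 312/89.

Deadweight loss = 312/89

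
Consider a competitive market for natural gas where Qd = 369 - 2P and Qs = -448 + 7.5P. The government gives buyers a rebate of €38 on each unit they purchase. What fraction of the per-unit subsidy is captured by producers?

Pre-subsidy: 369 - 2P = -448 + 7.5P gives P* = 86, Q* = 197.
With the rebate, buyers effectively pay Pb = Ps − 38, where Ps is the price sellers receive.
Demand in terms of Ps becomes Qd = 369 − 2(Ps − 38) = 445 - 2Ps. Setting this equal to supply: 445 - 2Ps = -448 + 7.5Ps, so Ps = 94.
Buyers pay Pb = 94 − 38 = 56; Q' = -448 + 7.5·94 = 257.
Buyers' price falls by P* − Pb = 86 − 56 = 30; sellers' price rises by Ps − P* = 94 − 86 = 8.
So producers capture 8/38 = 4/19 of each unit of subsidy.

Producer share = 4/19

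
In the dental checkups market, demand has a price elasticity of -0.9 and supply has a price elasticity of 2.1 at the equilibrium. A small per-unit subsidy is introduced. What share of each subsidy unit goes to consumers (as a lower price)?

Consumer share = 0.7

For a small subsidy around the equilibrium, the benefit split depends on the relative slopes, which at a point are proportional to the elasticities.
Buyer share = εs/(εs + |εd|) = 2.1/(2.1 + 0.9) = 0.7; seller share = |εd|/(εs + |εd|) = 0.3.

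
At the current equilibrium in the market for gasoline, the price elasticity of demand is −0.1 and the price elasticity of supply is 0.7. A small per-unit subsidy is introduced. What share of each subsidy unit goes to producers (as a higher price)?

Producer share = 0.125

For a small subsidy around the equilibrium, the benefit split depends on the relative slopes, which at a point are proportional to the elasticities.
Buyer share = εs/(εs + |εd|) = 0.7/(0.7 + 0.1) = 0.875; seller share = |εd|/(εs + |εd|) = 0.125.
So producers capture 0.125 of the subsidy.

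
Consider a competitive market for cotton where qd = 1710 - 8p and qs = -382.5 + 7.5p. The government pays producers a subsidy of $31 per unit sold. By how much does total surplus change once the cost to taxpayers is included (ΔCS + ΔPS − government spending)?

Net change in total surplus = -$1860

Pre-subsidy: 1710 - 8p = -382.5 + 7.5p gives p* = 135, q* = 630.
With the subsidy, sellers receive ps = pb + 31 for each unit, where pb is the price buyers pay.
Supply in terms of pb becomes qs = -382.5 + 7.5(pb + 31) = -150 + 7.5pb. Setting this equal to demand: 1710 - 8pb = -150 + 7.5pb, so pb = 120.
Sellers receive ps = 120 + 31 = 151; q' = 1710 − 8·120 = 750.
ΔCS = ½(630 + 750)(135 − 120) = 10350; ΔPS = ½(630 + 750)(151 − 135) = 11040.
Government spending = 31 × 750 = 23250.
Net change = 10350 + 11040 − 23250 = -1860. The loss equals the DWL triangle ½·31·120.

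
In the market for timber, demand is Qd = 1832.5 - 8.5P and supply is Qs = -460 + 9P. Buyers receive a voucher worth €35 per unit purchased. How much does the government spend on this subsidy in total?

Government cost = €30520

Pre-subsidy: 1832.5 - 8.5P = -460 + 9P gives P* = 131, Q* = 719.
With the rebate, buyers effectively pay Pb = Ps − 35, where Ps is the price sellers receive.
Demand in terms of Ps becomes Qd = 1832.5 − 8.5(Ps − 35) = 2130 - 8.5Ps. Setting this equal to supply: 2130 - 8.5Ps = -460 + 9Ps, so Ps = 148.
Buyers pay Pb = 148 − 35 = 113; Q' = -460 + 9·148 = 872.
Government outlay = subsidy × quantity = 35 × 872 = 30520.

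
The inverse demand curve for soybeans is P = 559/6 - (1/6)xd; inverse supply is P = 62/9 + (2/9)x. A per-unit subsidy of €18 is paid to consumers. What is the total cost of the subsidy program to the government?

Government cost = 33786/7

Pre-subsidy: 559/6 - (1/6)x = 62/9 + (2/9)x gives x* = 1553/7 and P* = 1180/21.
With the rebate, buyers effectively pay Pb = Ps − 18, where Ps is the price sellers receive.
On the curves, Pb = 559/6 - (1/6)x and Ps = 62/9 + (2/9)x; the wedge Ps − Pb = 18 gives 62/9 + (2/9)x − (559/6 - (1/6)x) = 18, so x' = 1877/7.
Then Pb = 559/6 − (1/6)·(1877/7) = 1018/21 and Ps = 62/9 + (2/9)·(1877/7) = 1396/21.
Government outlay = subsidy × quantity = 18 × 1877/7 = 33786/7.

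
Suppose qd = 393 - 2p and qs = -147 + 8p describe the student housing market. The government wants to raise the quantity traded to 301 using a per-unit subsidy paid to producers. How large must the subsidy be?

At q = 301, invert demand for the buyer price: pb = (393 − 301)/2 = 46; invert supply for the seller price: ps = (301 − (-147))/8 = 56.
The subsidy must fill the gap: s = ps − pb = 56 − 46 = 10.

Required subsidy s = 10 per unit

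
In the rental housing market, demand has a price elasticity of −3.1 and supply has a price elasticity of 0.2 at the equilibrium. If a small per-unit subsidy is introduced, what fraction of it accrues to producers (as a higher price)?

Producer share = 31/33

For a small subsidy around the equilibrium, the benefit split depends on the relative slopes, which at a point are proportional to the elasticities.
Buyer share = εs/(εs + |εd|) = 0.2/(0.2 + 3.1) = 2/33; seller share = |εd|/(εs + |εd|) = 31/33.
So producers capture 31/33 of the subsidy.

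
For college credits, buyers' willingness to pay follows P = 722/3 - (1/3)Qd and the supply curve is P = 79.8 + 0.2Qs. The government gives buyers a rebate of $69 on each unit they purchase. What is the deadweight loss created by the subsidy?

Pre-subsidy: 722/3 - (1/3)Q = 79.8 + 0.2Q gives Q* = 301.625 and P* = 140.125.
With the rebate, buyers effectively pay Pb = Ps − 69, where Ps is the price sellers receive.
On the curves, Pb = 722/3 - (1/3)Q and Ps = 79.8 + 0.2Q; the wedge Ps − Pb = 69 gives 79.8 + 0.2Q − (722/3 - (1/3)Q) = 69, so Q' = 431.
Then Pb = 722/3 − (1/3)·431 = 97 and Ps = 79.8 + 0.2·431 = 166.
The subsidy expands output by 431 − 301.625 = 129.375 past the efficient level; on those units the gap between marginal cost and willingness to pay runs from 0 up to 69.
DWL = ½ × 69 × 129.375 = 4463.4375.

Deadweight loss = $4463.4375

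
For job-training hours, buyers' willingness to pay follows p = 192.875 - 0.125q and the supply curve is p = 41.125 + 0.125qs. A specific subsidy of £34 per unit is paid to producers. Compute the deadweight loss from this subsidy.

Pre-subsidy: 192.875 - 0.125q = 41.125 + 0.125q gives q* = 607 and p* = 117.
With the subsidy, sellers receive ps = pb + 34 for each unit, where pb is the price buyers pay.
On the curves, pb = 192.875 - 0.125q and ps = 41.125 + 0.125q; the wedge ps − pb = 34 gives 41.125 + 0.125q − (192.875 - 0.125q) = 34, so q' = 743.
Then pb = 192.875 − 0.125·743 = 100 and ps = 41.125 + 0.125·743 = 134.
The subsidy expands output by 743 − 607 = 136 past the efficient level; on those units the gap between marginal cost and willingness to pay runs from 0 up to 34.
DWL = ½ × 34 × 136 = 2312.

Deadweight loss = £2312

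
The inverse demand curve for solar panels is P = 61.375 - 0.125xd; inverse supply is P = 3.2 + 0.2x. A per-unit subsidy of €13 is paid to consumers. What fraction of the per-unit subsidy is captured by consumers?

Pre-subsidy: 61.375 - 0.125x = 3.2 + 0.2x gives x* = 179 and P* = 39.
With the rebate, buyers effectively pay Pb = Ps − 13, where Ps is the price sellers receive.
On the curves, Pb = 61.375 - 0.125x and Ps = 3.2 + 0.2x; the wedge Ps − Pb = 13 gives 3.2 + 0.2x − (61.375 - 0.125x) = 13, so x' = 219.
Then Pb = 61.375 − 0.125·219 = 34 and Ps = 3.2 + 0.2·219 = 47.
Buyers' price falls by P* − Pb = 39 − 34 = 5; sellers' price rises by Ps − P* = 47 − 39 = 8.
So consumers capture 5/13 = 5/13 of each unit of subsidy.

Consumer share = 5/13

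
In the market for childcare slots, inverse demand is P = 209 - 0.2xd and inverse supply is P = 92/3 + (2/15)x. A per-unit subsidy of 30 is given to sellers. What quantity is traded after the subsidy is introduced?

Pre-subsidy: 209 - 0.2x = 92/3 + (2/15)x gives x* = 535 and P* = 102.
With the subsidy, sellers receive Ps = Pb + 30 for each unit, where Pb is the price buyers pay.
On the curves, Pb = 209 - 0.2x and Ps = 92/3 + (2/15)x; the wedge Ps − Pb = 30 gives 92/3 + (2/15)x − (209 - 0.2x) = 30, so x' = 625.
Then Pb = 209 − 0.2·625 = 84 and Ps = 92/3 + (2/15)·625 = 114.

x' = 625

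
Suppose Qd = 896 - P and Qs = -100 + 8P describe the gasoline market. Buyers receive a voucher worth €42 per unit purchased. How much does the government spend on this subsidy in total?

Government cost = €34552

Pre-subsidy: 896 - P = -100 + 8P gives P* = 332/3, Q* = 2356/3.
With the rebate, buyers effectively pay Pb = Ps − 42, where Ps is the price sellers receive.
Demand in terms of Ps becomes Qd = 896 − 1(Ps − 42) = 938 - Ps. Setting this equal to supply: 938 - Ps = -100 + 8Ps, so Ps = 346/3.
Buyers pay Pb = 346/3 − 42 = 220/3; Q' = -100 + 8·(346/3) = 2468/3.
Government outlay = subsidy × quantity = 42 × 2468/3 = 34552.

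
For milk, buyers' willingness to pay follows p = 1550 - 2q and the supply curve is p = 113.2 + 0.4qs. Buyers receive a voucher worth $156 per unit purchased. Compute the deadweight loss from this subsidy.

Pre-subsidy: 1550 - 2q = 113.2 + 0.4q gives q* = 1796/3 and p* = 1058/3.
With the rebate, buyers effectively pay pb = ps − 156, where ps is the price sellers receive.
On the curves, pb = 1550 - 2q and ps = 113.2 + 0.4q; the wedge ps − pb = 156 gives 113.2 + 0.4q − (1550 - 2q) = 156, so q' = 1991/3.
Then pb = 1550 − 2·(1991/3) = 668/3 and ps = 113.2 + 0.4·(1991/3) = 1136/3.
The subsidy expands output by 1991/3 − 1796/3 = 65 past the efficient level; on those units the gap between marginal cost and willingness to pay runs from 0 up to 156.
DWL = ½ × 156 × 65 = 5070.

Deadweight loss = $5070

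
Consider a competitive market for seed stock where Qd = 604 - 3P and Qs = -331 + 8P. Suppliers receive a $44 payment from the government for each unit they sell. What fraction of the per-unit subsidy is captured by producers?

Producer share = 3/11

Pre-subsidy: 604 - 3P = -331 + 8P gives P* = 85, Q* = 349.
With the subsidy, sellers receive Ps = Pb + 44 for each unit, where Pb is the price buyers pay.
Supply in terms of Pb becomes Qs = -331 + 8(Pb + 44) = 21 + 8Pb. Setting this equal to demand: 604 - 3Pb = 21 + 8Pb, so Pb = 53.
Sellers receive Ps = 53 + 44 = 97; Q' = 604 − 3·53 = 445.
Buyers' price falls by P* − Pb = 85 − 53 = 32; sellers' price rises by Ps − P* = 97 − 85 = 12.
So producers capture 12/44 = 3/11 of each unit of subsidy.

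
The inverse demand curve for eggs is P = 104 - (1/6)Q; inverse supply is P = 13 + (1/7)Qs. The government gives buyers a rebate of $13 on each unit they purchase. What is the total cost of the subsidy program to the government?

Pre-subsidy: 104 - (1/6)Q = 13 + (1/7)Q gives Q* = 294 and P* = 55.
With the rebate, buyers effectively pay Pb = Ps − 13, where Ps is the price sellers receive.
On the curves, Pb = 104 - (1/6)Q and Ps = 13 + (1/7)Q; the wedge Ps − Pb = 13 gives 13 + (1/7)Q − (104 - (1/6)Q) = 13, so Q' = 336.
Then Pb = 104 − (1/6)·336 = 48 and Ps = 13 + (1/7)·336 = 61.
Government outlay = subsidy × quantity = 13 × 336 = 4368.

Government cost = $4368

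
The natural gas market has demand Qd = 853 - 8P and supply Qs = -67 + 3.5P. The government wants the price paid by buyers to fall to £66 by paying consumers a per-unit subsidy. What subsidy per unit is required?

At a buyer price of 66, quantity demanded is 853 − 8·66 = 325.
Sellers supply 325 only when they receive Ps with -67 + 3.5·Ps = 325, i.e. Ps = 112.
s = Ps − Pb = 112 − 66 = 46.

Required subsidy s = £46 per unit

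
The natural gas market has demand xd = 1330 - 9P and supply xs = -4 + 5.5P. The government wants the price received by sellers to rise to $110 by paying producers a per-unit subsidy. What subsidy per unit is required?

Required subsidy s = $29 per unit

At a seller price of 110, quantity supplied is -4 + 5.5·110 = 601.
Buyers absorb 601 only when they pay Pb with 1330 − 9·Pb = 601, i.e. Pb = 81.
s = Ps − Pb = 110 − 81 = 29.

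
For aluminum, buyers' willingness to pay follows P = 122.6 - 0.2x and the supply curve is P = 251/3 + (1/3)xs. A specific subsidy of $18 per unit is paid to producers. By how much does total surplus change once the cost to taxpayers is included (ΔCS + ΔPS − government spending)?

Net change in total surplus = -$303.75

Pre-subsidy: 122.6 - 0.2x = 251/3 + (1/3)x gives x* = 73 and P* = 108.
With the subsidy, sellers receive Ps = Pb + 18 for each unit, where Pb is the price buyers pay.
On the curves, Pb = 122.6 - 0.2x and Ps = 251/3 + (1/3)x; the wedge Ps − Pb = 18 gives 251/3 + (1/3)x − (122.6 - 0.2x) = 18, so x' = 106.75.
Then Pb = 122.6 − 0.2·106.75 = 101.25 and Ps = 251/3 + (1/3)·106.75 = 119.25.
ΔCS = ½(73 + 106.75)(108 − 101.25) = 606.65625; ΔPS = ½(73 + 106.75)(119.25 − 108) = 1011.09375.
Government spending = 18 × 106.75 = 1921.5.
Net change = 606.65625 + 1011.09375 − 1921.5 = -303.75. The loss equals the DWL triangle ½·18·33.75.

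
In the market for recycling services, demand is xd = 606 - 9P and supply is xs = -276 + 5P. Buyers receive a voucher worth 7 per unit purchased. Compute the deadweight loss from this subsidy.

Pre-subsidy: 606 - 9P = -276 + 5P gives P* = 63, x* = 39.
With the rebate, buyers effectively pay Pb = Ps − 7, where Ps is the price sellers receive.
Demand in terms of Ps becomes xd = 606 − 9(Ps − 7) = 669 - 9Ps. Setting this equal to supply: 669 - 9Ps = -276 + 5Ps, so Ps = 67.5.
Buyers pay Pb = 67.5 − 7 = 60.5; x' = -276 + 5·67.5 = 61.5.
The subsidy expands output by 61.5 − 39 = 22.5 past the efficient level; on those units the gap between marginal cost and willingness to pay runs from 0 up to 7.
DWL = ½ × 7 × 22.5 = 78.75.

Deadweight loss = 78.75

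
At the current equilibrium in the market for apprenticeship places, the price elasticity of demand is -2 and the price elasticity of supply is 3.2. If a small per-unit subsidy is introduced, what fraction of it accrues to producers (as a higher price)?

Producer share = 5/13

For a small subsidy around the equilibrium, the benefit split depends on the relative slopes, which at a point are proportional to the elasticities.
Buyer share = εs/(εs + |εd|) = 3.2/(3.2 + 2) = 8/13; seller share = |εd|/(εs + |εd|) = 5/13.
So producers capture 5/13 of the subsidy.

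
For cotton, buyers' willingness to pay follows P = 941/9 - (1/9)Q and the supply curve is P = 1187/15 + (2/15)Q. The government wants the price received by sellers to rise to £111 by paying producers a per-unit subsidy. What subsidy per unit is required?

Required subsidy s = £33 per unit

At a seller price of 111, quantity supplied is -593.5 + 7.5·111 = 239.
Buyers absorb 239 only when they pay Pb = 941/9 − (1/9)·239 = 78.
s = Ps − Pb = 111 − 78 = 33.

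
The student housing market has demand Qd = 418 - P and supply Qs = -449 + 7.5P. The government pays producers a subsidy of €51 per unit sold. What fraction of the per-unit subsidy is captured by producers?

Producer share = 2/17

Pre-subsidy: 418 - P = -449 + 7.5P gives P* = 102, Q* = 316.
With the subsidy, sellers receive Ps = Pb + 51 for each unit, where Pb is the price buyers pay.
Supply in terms of Pb becomes Qs = -449 + 7.5(Pb + 51) = -66.5 + 7.5Pb. Setting this equal to demand: 418 - Pb = -66.5 + 7.5Pb, so Pb = 57.
Sellers receive Ps = 57 + 51 = 108; Q' = 418 − 1·57 = 361.
Buyers' price falls by P* − Pb = 102 − 57 = 45; sellers' price rises by Ps − P* = 108 − 102 = 6.
So producers capture 6/51 = 2/17 of each unit of subsidy.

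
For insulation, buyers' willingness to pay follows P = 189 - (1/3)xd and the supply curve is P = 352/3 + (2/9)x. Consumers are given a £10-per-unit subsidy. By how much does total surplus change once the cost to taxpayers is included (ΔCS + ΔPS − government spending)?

Net change in total surplus = -£90

Pre-subsidy: 189 - (1/3)x = 352/3 + (2/9)x gives x* = 129 and P* = 146.
With the rebate, buyers effectively pay Pb = Ps − 10, where Ps is the price sellers receive.
On the curves, Pb = 189 - (1/3)x and Ps = 352/3 + (2/9)x; the wedge Ps − Pb = 10 gives 352/3 + (2/9)x − (189 - (1/3)x) = 10, so x' = 147.
Then Pb = 189 − (1/3)·147 = 140 and Ps = 352/3 + (2/9)·147 = 150.
ΔCS = ½(129 + 147)(146 − 140) = 828; ΔPS = ½(129 + 147)(150 − 146) = 552.
Government spending = 10 × 147 = 1470.
Net change = 828 + 552 − 1470 = -90. The loss equals the DWL triangle ½·10·18.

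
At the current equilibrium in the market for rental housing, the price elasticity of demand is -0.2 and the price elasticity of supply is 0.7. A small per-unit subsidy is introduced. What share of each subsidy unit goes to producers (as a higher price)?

For a small subsidy around the equilibrium, the benefit split depends on the relative slopes, which at a point are proportional to the elasticities.
Buyer share = εs/(εs + |εd|) = 0.7/(0.7 + 0.2) = 7/9; seller share = |εd|/(εs + |εd|) = 2/9.
So producers capture 2/9 of the subsidy.

Producer share = 2/9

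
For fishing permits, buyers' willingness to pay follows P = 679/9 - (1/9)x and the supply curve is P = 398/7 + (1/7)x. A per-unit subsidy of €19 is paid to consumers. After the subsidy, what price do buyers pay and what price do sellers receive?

Buyers pay €59; sellers receive €78

Pre-subsidy: 679/9 - (1/9)x = 398/7 + (1/7)x gives x* = 73.1875 and P* = 67.3125.
With the rebate, buyers effectively pay Pb = Ps − 19, where Ps is the price sellers receive.
On the curves, Pb = 679/9 - (1/9)x and Ps = 398/7 + (1/7)x; the wedge Ps − Pb = 19 gives 398/7 + (1/7)x − (679/9 - (1/9)x) = 19, so x' = 148.
Then Pb = 679/9 − (1/9)·148 = 59 and Ps = 398/7 + (1/7)·148 = 78.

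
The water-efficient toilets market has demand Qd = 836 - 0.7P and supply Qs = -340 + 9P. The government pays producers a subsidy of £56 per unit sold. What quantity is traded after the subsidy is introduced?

Q' = 76388/97

Pre-subsidy: 836 - 0.7P = -340 + 9P gives P* = 11760/97, Q* = 72860/97.
With the subsidy, sellers receive Ps = Pb + 56 for each unit, where Pb is the price buyers pay.
Supply in terms of Pb becomes Qs = -340 + 9(Pb + 56) = 164 + 9Pb. Setting this equal to demand: 836 - 0.7Pb = 164 + 9Pb, so Pb = 6720/97.
Sellers receive Ps = 6720/97 + 56 = 12152/97; Q' = 836 − 0.7·(6720/97) = 76388/97.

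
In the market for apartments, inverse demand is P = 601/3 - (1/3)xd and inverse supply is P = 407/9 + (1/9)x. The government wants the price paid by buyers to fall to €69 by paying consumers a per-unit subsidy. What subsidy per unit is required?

At a buyer price of 69, quantity demanded is 601 − 3·69 = 394.
Sellers supply 394 only when they receive Ps = 407/9 + (1/9)·394 = 89.
s = Ps − Pb = 89 − 69 = 20.

Required subsidy s = €20 per unit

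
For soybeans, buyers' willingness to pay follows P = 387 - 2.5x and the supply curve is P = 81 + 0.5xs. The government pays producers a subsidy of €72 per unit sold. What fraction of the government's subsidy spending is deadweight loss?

DWL / government spending = 2/21

Pre-subsidy: 387 - 2.5x = 81 + 0.5x gives x* = 102 and P* = 132.
With the subsidy, sellers receive Ps = Pb + 72 for each unit, where Pb is the price buyers pay.
On the curves, Pb = 387 - 2.5x and Ps = 81 + 0.5x; the wedge Ps − Pb = 72 gives 81 + 0.5x − (387 - 2.5x) = 72, so x' = 126.
Then Pb = 387 − 2.5·126 = 72 and Ps = 81 + 0.5·126 = 144.
ΔCS = ½(102 + 126)(132 − 72) = 6840; ΔPS = ½(102 + 126)(144 − 132) = 1368.
Government spending = 72 × 126 = 9072.
DWL = ½ × 72 × (126 − 102) = 864; fraction = 864 / 9072 = 2/21.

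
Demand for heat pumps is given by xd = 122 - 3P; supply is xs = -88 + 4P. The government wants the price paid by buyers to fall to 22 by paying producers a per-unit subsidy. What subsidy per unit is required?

Required subsidy s = 14 per unit

At a buyer price of 22, quantity demanded is 122 − 3·22 = 56.
Sellers supply 56 only when they receive Ps with -88 + 4·Ps = 56, i.e. Ps = 36.
s = Ps − Pb = 36 − 22 = 14.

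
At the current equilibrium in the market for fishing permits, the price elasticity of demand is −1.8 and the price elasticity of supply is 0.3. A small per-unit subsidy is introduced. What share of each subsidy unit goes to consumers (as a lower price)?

For a small subsidy around the equilibrium, the benefit split depends on the relative slopes, which at a point are proportional to the elasticities.
Buyer share = εs/(εs + |εd|) = 0.3/(0.3 + 1.8) = 1/7; seller share = |εd|/(εs + |εd|) = 6/7.

Consumer share = 1/7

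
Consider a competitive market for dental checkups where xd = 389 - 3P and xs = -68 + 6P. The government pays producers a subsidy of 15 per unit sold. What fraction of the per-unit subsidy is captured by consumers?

Consumer share = 2/3

Pre-subsidy: 389 - 3P = -68 + 6P gives P* = 457/9, x* = 710/3.
With the subsidy, sellers receive Ps = Pb + 15 for each unit, where Pb is the price buyers pay.
Supply in terms of Pb becomes xs = -68 + 6(Pb + 15) = 22 + 6Pb. Setting this equal to demand: 389 - 3Pb = 22 + 6Pb, so Pb = 367/9.
Sellers receive Ps = 367/9 + 15 = 502/9; x' = 389 − 3·(367/9) = 800/3.
Buyers' price falls by P* − Pb = 457/9 − 367/9 = 10; sellers' price rises by Ps − P* = 502/9 − 457/9 = 5.
So consumers capture 10/15 = 2/3 of each unit of subsidy.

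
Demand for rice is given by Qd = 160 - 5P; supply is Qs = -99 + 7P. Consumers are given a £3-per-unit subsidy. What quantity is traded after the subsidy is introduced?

Pre-subsidy: 160 - 5P = -99 + 7P gives P* = 259/12, Q* = 625/12.
With the rebate, buyers effectively pay Pb = Ps − 3, where Ps is the price sellers receive.
Demand in terms of Ps becomes Qd = 160 − 5(Ps − 3) = 175 - 5Ps. Setting this equal to supply: 175 - 5Ps = -99 + 7Ps, so Ps = 137/6.
Buyers pay Pb = 137/6 − 3 = 119/6; Q' = -99 + 7·(137/6) = 365/6.

Q' = 365/6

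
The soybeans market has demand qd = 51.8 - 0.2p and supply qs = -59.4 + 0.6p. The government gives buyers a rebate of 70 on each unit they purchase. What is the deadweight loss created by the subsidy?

Pre-subsidy: 51.8 - 0.2p = -59.4 + 0.6p gives p* = 139, q* = 24.
With the rebate, buyers effectively pay pb = ps − 70, where ps is the price sellers receive.
Demand in terms of ps becomes qd = 51.8 − 0.2(ps − 70) = 65.8 - 0.2ps. Setting this equal to supply: 65.8 - 0.2ps = -59.4 + 0.6ps, so ps = 156.5.
Buyers pay pb = 156.5 − 70 = 86.5; q' = -59.4 + 0.6·156.5 = 34.5.
The subsidy expands output by 34.5 − 24 = 10.5 past the efficient level; on those units the gap between marginal cost and willingness to pay runs from 0 up to 70.
DWL = ½ × 70 × 10.5 = 367.5.

Deadweight loss = 367.5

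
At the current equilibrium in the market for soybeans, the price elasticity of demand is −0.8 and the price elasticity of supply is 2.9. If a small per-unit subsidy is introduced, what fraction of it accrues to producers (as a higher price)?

Producer share = 8/37

For a small subsidy around the equilibrium, the benefit split depends on the relative slopes, which at a point are proportional to the elasticities.
Buyer share = εs/(εs + |εd|) = 2.9/(2.9 + 0.8) = 29/37; seller share = |εd|/(εs + |εd|) = 8/37.
So producers capture 8/37 of the subsidy.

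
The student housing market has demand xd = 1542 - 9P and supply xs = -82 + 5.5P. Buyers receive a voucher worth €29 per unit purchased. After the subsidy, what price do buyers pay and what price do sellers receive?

Buyers pay €101; sellers receive €130

Pre-subsidy: 1542 - 9P = -82 + 5.5P gives P* = 112, x* = 534.
With the rebate, buyers effectively pay Pb = Ps − 29, where Ps is the price sellers receive.
Demand in terms of Ps becomes xd = 1542 − 9(Ps − 29) = 1803 - 9Ps. Setting this equal to supply: 1803 - 9Ps = -82 + 5.5Ps, so Ps = 130.
Buyers pay Pb = 130 − 29 = 101; x' = -82 + 5.5·130 = 633.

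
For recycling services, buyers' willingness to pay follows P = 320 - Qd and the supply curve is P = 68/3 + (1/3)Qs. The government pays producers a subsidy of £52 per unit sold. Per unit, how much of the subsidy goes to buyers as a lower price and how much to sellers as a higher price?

Buyers gain £39 per unit; sellers gain £13 per unit

Pre-subsidy: 320 - Q = 68/3 + (1/3)Q gives Q* = 223 and P* = 97.
With the subsidy, sellers receive Ps = Pb + 52 for each unit, where Pb is the price buyers pay.
On the curves, Pb = 320 - Q and Ps = 68/3 + (1/3)Q; the wedge Ps − Pb = 52 gives 68/3 + (1/3)Q − (320 - Q) = 52, so Q' = 262.
Then Pb = 320 − 1·262 = 58 and Ps = 68/3 + (1/3)·262 = 110.
Buyers' price falls by P* − Pb = 97 − 58 = 39; sellers' price rises by Ps − P* = 110 − 97 = 13.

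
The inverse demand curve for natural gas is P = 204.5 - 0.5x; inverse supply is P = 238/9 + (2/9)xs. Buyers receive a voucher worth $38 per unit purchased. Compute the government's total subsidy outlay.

Government cost = 147782/13

Pre-subsidy: 204.5 - 0.5x = 238/9 + (2/9)x gives x* = 3205/13 and P* = 1056/13.
With the rebate, buyers effectively pay Pb = Ps − 38, where Ps is the price sellers receive.
On the curves, Pb = 204.5 - 0.5x and Ps = 238/9 + (2/9)x; the wedge Ps − Pb = 38 gives 238/9 + (2/9)x − (204.5 - 0.5x) = 38, so x' = 3889/13.
Then Pb = 204.5 − 0.5·(3889/13) = 714/13 and Ps = 238/9 + (2/9)·(3889/13) = 1208/13.
Government outlay = subsidy × quantity = 38 × 3889/13 = 147782/13.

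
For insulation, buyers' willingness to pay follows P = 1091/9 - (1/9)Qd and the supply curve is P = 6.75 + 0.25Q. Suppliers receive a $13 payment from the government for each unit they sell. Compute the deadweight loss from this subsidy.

Deadweight loss = $234

Pre-subsidy: 1091/9 - (1/9)Q = 6.75 + 0.25Q gives Q* = 317 and P* = 86.
With the subsidy, sellers receive Ps = Pb + 13 for each unit, where Pb is the price buyers pay.
On the curves, Pb = 1091/9 - (1/9)Q and Ps = 6.75 + 0.25Q; the wedge Ps − Pb = 13 gives 6.75 + 0.25Q − (1091/9 - (1/9)Q) = 13, so Q' = 353.
Then Pb = 1091/9 − (1/9)·353 = 82 and Ps = 6.75 + 0.25·353 = 95.
The subsidy expands output by 353 − 317 = 36 past the efficient level; on those units the gap between marginal cost and willingness to pay runs from 0 up to 13.
DWL = ½ × 13 × 36 = 234.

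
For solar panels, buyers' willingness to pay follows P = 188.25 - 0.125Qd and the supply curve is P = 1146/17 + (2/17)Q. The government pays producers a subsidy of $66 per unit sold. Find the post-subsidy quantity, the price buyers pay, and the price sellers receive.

Pre-subsidy: 188.25 - 0.125Q = 1146/17 + (2/17)Q gives Q* = 498 and P* = 126.
With the subsidy, sellers receive Ps = Pb + 66 for each unit, where Pb is the price buyers pay.
On the curves, Pb = 188.25 - 0.125Q and Ps = 1146/17 + (2/17)Q; the wedge Ps − Pb = 66 gives 1146/17 + (2/17)Q − (188.25 - 0.125Q) = 66, so Q' = 770.
Then Pb = 188.25 − 0.125·770 = 92 and Ps = 1146/17 + (2/17)·770 = 158.

Q' = 770; buyers pay $92; sellers receive $158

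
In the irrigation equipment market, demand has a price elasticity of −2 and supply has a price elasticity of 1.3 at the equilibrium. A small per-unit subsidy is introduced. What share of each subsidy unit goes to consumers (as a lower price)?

Consumer share = 13/33

For a small subsidy around the equilibrium, the benefit split depends on the relative slopes, which at a point are proportional to the elasticities.
Buyer share = εs/(εs + |εd|) = 1.3/(1.3 + 2) = 13/33; seller share = |εd|/(εs + |εd|) = 20/33.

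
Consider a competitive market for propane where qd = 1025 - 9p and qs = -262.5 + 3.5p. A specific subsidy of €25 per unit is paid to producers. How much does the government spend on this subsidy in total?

Government cost = €4025

Pre-subsidy: 1025 - 9p = -262.5 + 3.5p gives p* = 103, q* = 98.
With the subsidy, sellers receive ps = pb + 25 for each unit, where pb is the price buyers pay.
Supply in terms of pb becomes qs = -262.5 + 3.5(pb + 25) = -175 + 3.5pb. Setting this equal to demand: 1025 - 9pb = -175 + 3.5pb, so pb = 96.
Sellers receive ps = 96 + 25 = 121; q' = 1025 − 9·96 = 161.
Government outlay = subsidy × quantity = 25 × 161 = 4025.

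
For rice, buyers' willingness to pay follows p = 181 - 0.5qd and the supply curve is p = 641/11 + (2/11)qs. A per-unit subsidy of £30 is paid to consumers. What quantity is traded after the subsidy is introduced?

q' = 224

Pre-subsidy: 181 - 0.5q = 641/11 + (2/11)q gives q* = 180 and p* = 91.
With the rebate, buyers effectively pay pb = ps − 30, where ps is the price sellers receive.
On the curves, pb = 181 - 0.5q and ps = 641/11 + (2/11)q; the wedge ps − pb = 30 gives 641/11 + (2/11)q − (181 - 0.5q) = 30, so q' = 224.
Then pb = 181 − 0.5·224 = 69 and ps = 641/11 + (2/11)·224 = 99.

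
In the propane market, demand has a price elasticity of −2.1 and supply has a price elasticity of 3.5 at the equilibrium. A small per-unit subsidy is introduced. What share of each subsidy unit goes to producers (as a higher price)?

For a small subsidy around the equilibrium, the benefit split depends on the relative slopes, which at a point are proportional to the elasticities.
Buyer share = εs/(εs + |εd|) = 3.5/(3.5 + 2.1) = 0.625; seller share = |εd|/(εs + |εd|) = 0.375.
So producers capture 0.375 of the subsidy.

Producer share = 0.375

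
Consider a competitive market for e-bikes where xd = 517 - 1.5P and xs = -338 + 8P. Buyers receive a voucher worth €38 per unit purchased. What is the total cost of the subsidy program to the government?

Pre-subsidy: 517 - 1.5P = -338 + 8P gives P* = 90, x* = 382.
With the rebate, buyers effectively pay Pb = Ps − 38, where Ps is the price sellers receive.
Demand in terms of Ps becomes xd = 517 − 1.5(Ps − 38) = 574 - 1.5Ps. Setting this equal to supply: 574 - 1.5Ps = -338 + 8Ps, so Ps = 96.
Buyers pay Pb = 96 − 38 = 58; x' = -338 + 8·96 = 430.
Government outlay = subsidy × quantity = 38 × 430 = 16340.

Government cost = €16340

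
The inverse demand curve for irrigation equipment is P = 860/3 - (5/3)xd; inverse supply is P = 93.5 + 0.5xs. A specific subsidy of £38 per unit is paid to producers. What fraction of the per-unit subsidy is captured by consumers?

Consumer share = 10/13

Pre-subsidy: 860/3 - (5/3)x = 93.5 + 0.5x gives x* = 1159/13 and P* = 1795/13.
With the subsidy, sellers receive Ps = Pb + 38 for each unit, where Pb is the price buyers pay.
On the curves, Pb = 860/3 - (5/3)x and Ps = 93.5 + 0.5x; the wedge Ps − Pb = 38 gives 93.5 + 0.5x − (860/3 - (5/3)x) = 38, so x' = 1387/13.
Then Pb = 860/3 − (5/3)·(1387/13) = 1415/13 and Ps = 93.5 + 0.5·(1387/13) = 1909/13.
Buyers' price falls by P* − Pb = 1795/13 − 1415/13 = 380/13; sellers' price rises by Ps − P* = 1909/13 − 1795/13 = 114/13.
So consumers capture (380/13)/38 = 10/13 of each unit of subsidy.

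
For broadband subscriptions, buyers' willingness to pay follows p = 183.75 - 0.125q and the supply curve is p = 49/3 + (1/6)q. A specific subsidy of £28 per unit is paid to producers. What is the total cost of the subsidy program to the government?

Government cost = £18760

Pre-subsidy: 183.75 - 0.125q = 49/3 + (1/6)q gives q* = 574 and p* = 112.
With the subsidy, sellers receive ps = pb + 28 for each unit, where pb is the price buyers pay.
On the curves, pb = 183.75 - 0.125q and ps = 49/3 + (1/6)q; the wedge ps − pb = 28 gives 49/3 + (1/6)q − (183.75 - 0.125q) = 28, so q' = 670.
Then pb = 183.75 − 0.125·670 = 100 and ps = 49/3 + (1/6)·670 = 128.
Government outlay = subsidy × quantity = 28 × 670 = 18760.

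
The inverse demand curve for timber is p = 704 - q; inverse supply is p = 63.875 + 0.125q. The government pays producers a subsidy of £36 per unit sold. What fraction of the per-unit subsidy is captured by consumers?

Pre-subsidy: 704 - q = 63.875 + 0.125q gives q* = 569 and p* = 135.
With the subsidy, sellers receive ps = pb + 36 for each unit, where pb is the price buyers pay.
On the curves, pb = 704 - q and ps = 63.875 + 0.125q; the wedge ps − pb = 36 gives 63.875 + 0.125q − (704 - q) = 36, so q' = 601.
Then pb = 704 − 1·601 = 103 and ps = 63.875 + 0.125·601 = 139.
Buyers' price falls by p* − pb = 135 − 103 = 32; sellers' price rises by ps − p* = 139 − 135 = 4.
So consumers capture 32/36 = 8/9 of each unit of subsidy.

Consumer share = 8/9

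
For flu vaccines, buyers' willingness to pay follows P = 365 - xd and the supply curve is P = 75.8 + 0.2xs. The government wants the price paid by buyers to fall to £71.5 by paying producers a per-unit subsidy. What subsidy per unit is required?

At a buyer price of 71.5, quantity demanded is 365 − 1·71.5 = 293.5.
Sellers supply 293.5 only when they receive Ps = 75.8 + 0.2·293.5 = 134.5.
s = Ps − Pb = 134.5 − 71.5 = 63.

Required subsidy s = £63 per unit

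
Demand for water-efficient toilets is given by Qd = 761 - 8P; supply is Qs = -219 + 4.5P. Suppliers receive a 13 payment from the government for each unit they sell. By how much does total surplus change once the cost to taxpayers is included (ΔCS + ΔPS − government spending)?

Net change in total surplus = -243.36

Pre-subsidy: 761 - 8P = -219 + 4.5P gives P* = 78.4, Q* = 133.8.
With the subsidy, sellers receive Ps = Pb + 13 for each unit, where Pb is the price buyers pay.
Supply in terms of Pb becomes Qs = -219 + 4.5(Pb + 13) = -160.5 + 4.5Pb. Setting this equal to demand: 761 - 8Pb = -160.5 + 4.5Pb, so Pb = 73.72.
Sellers receive Ps = 73.72 + 13 = 86.72; Q' = 761 − 8·73.72 = 171.24.
ΔCS = ½(133.8 + 171.24)(78.4 − 73.72) = 713.7936; ΔPS = ½(133.8 + 171.24)(86.72 − 78.4) = 1268.9664.
Government spending = 13 × 171.24 = 2226.12.
Net change = 713.7936 + 1268.9664 − 2226.12 = -243.36. The loss equals the DWL triangle ½·13·37.44.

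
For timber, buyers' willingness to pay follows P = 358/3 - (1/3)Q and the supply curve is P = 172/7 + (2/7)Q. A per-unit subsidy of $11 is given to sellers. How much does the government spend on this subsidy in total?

Pre-subsidy: 358/3 - (1/3)Q = 172/7 + (2/7)Q gives Q* = 1990/13 and P* = 888/13.
With the subsidy, sellers receive Ps = Pb + 11 for each unit, where Pb is the price buyers pay.
On the curves, Pb = 358/3 - (1/3)Q and Ps = 172/7 + (2/7)Q; the wedge Ps − Pb = 11 gives 172/7 + (2/7)Q − (358/3 - (1/3)Q) = 11, so Q' = 2221/13.
Then Pb = 358/3 − (1/3)·(2221/13) = 811/13 and Ps = 172/7 + (2/7)·(2221/13) = 954/13.
Government outlay = subsidy × quantity = 11 × 2221/13 = 24431/13.

Government cost = 24431/13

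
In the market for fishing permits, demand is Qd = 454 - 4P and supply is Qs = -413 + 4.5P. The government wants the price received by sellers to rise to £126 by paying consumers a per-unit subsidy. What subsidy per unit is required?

At a seller price of 126, quantity supplied is -413 + 4.5·126 = 154.
Buyers absorb 154 only when they pay Pb with 454 − 4·Pb = 154, i.e. Pb = 75.
s = Ps − Pb = 126 − 75 = 51.

Required subsidy s = £51 per unit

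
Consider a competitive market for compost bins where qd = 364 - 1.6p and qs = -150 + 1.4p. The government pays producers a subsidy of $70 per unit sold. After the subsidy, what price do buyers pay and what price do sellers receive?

Buyers pay 416/3; sellers receive 626/3

Pre-subsidy: 364 - 1.6p = -150 + 1.4p gives p* = 514/3, q* = 1348/15.
With the subsidy, sellers receive ps = pb + 70 for each unit, where pb is the price buyers pay.
Supply in terms of pb becomes qs = -150 + 1.4(pb + 70) = -52 + 1.4pb. Setting this equal to demand: 364 - 1.6pb = -52 + 1.4pb, so pb = 416/3.
Sellers receive ps = 416/3 + 70 = 626/3; q' = 364 − 1.6·(416/3) = 2132/15.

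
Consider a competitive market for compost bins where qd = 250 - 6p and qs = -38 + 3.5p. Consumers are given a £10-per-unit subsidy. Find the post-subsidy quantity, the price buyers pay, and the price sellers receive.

Pre-subsidy: 250 - 6p = -38 + 3.5p gives p* = 576/19, q* = 1294/19.
With the rebate, buyers effectively pay pb = ps − 10, where ps is the price sellers receive.
Demand in terms of ps becomes qd = 250 − 6(ps − 10) = 310 - 6ps. Setting this equal to supply: 310 - 6ps = -38 + 3.5ps, so ps = 696/19.
Buyers pay pb = 696/19 − 10 = 506/19; q' = -38 + 3.5·(696/19) = 1714/19.

q' = 1714/19; buyers pay 506/19; sellers receive 696/19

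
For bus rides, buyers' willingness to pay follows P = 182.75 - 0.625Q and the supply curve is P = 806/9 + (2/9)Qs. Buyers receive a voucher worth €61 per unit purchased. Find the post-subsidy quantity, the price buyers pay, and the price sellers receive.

Pre-subsidy: 182.75 - 0.625Q = 806/9 + (2/9)Q gives Q* = 110 and P* = 114.
With the rebate, buyers effectively pay Pb = Ps − 61, where Ps is the price sellers receive.
On the curves, Pb = 182.75 - 0.625Q and Ps = 806/9 + (2/9)Q; the wedge Ps − Pb = 61 gives 806/9 + (2/9)Q − (182.75 - 0.625Q) = 61, so Q' = 182.
Then Pb = 182.75 − 0.625·182 = 69 and Ps = 806/9 + (2/9)·182 = 130.

Q' = 182; buyers pay €69; sellers receive €130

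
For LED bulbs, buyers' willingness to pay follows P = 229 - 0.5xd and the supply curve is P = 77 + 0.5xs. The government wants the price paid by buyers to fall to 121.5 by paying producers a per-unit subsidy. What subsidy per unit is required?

Required subsidy s = 63 per unit

At a buyer price of 121.5, quantity demanded is 458 − 2·121.5 = 215.
Sellers supply 215 only when they receive Ps = 77 + 0.5·215 = 184.5.
s = Ps − Pb = 184.5 − 121.5 = 63.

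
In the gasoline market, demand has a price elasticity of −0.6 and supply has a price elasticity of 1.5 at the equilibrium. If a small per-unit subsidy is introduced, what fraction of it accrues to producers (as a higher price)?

For a small subsidy around the equilibrium, the benefit split depends on the relative slopes, which at a point are proportional to the elasticities.
Buyer share = εs/(εs + |εd|) = 1.5/(1.5 + 0.6) = 5/7; seller share = |εd|/(εs + |εd|) = 2/7.
So producers capture 2/7 of the subsidy.

Producer share = 2/7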